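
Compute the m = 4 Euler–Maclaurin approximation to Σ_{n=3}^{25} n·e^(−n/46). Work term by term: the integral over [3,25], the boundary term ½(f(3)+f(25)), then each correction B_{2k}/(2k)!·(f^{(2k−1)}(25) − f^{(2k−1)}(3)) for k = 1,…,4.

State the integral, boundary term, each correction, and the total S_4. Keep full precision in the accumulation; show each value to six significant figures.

Integral: ∫_3^25 x·e^(−x/46) dx = 215.044.
Boundary: ½(f(3) + f(25)) = ½(2.81059 + 14.5181) = 8.66436.
So far: 223.708.
Order-1 term: 1/12 · (0.265114 − 0.875764) = -0.0508875.
Running total after k=1: 223.657.
Order-2 term: −1/720 · (0.000674179 − 0.00129938) = 8.68337e-07.
Running total after k=2: 223.657.
Order-3 term: 1/30240 · (5.78010e-07 − 1.03255e-06) = -1.50313e-11.
Running total after k=3: 223.657.
Order-4 term: −1/1209600 · (3.95751e-10 − 6.85744e-10) = 2.39743e-16.

S_4 ≈ 223.657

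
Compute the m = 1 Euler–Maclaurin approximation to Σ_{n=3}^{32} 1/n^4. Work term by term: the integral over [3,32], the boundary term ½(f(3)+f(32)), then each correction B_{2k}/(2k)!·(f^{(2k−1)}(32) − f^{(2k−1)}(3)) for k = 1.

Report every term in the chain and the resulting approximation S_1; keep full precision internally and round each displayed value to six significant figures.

S_1 ≈ 0.0198806

∫_3^32 1/x^4 dx evaluates to 0.0123355.
½[f(3) + f(32)] = ½[0.0123457 + 9.53674e-07] = 0.00617332.
Running total after boundary: 0.0185088.
Order-1 term: 1/12 · (-1.19209e-07 − (-0.0164609)) = 0.00137173.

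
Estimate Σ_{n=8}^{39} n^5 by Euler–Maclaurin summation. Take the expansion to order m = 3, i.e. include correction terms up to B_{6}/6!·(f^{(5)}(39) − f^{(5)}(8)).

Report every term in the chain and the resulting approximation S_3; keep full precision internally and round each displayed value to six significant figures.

S_3 ≈ 6.32504e+08

∫_8^39 x^5 dx evaluates to 5.86414e+08.
Endpoint term: (f(8) + f(39))/2 = (32768.0 + 9.02242e+07)/2 = 4.51285e+07.
Running total after boundary: 6.31542e+08.
Order-1 term: 1/12 · (1.15672e+07 − 20480.0) = 962227.
Partial sum through k=1: 6.32504e+08.
Order-2 term: −1/720 · (91260.0 − 3840.00) = -121.417.
Partial sum through k=2: 6.32504e+08.
Order-3 term: 1/30240 · (120.000 − 120.000) = 0.00000.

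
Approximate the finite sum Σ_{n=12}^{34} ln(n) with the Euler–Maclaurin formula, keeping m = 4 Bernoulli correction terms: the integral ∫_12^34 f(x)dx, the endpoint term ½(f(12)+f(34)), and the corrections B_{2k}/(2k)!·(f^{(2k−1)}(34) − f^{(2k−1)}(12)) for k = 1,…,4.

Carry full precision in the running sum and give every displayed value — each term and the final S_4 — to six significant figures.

S_4 ≈ 71.0785

The integral term ∫_12^34 ln(x) dx = 68.0774.
½[f(12) + f(34)] = ½[2.48491 + 3.52636] = 3.00563.
Integral + boundary = 71.0830.
Order-1 term: 1/12 · (0.0294118 − 0.0833333) = -0.00449346.
After k=1: 71.0785.
Order-2 term: −1/720 · (5.08854e-05 − 0.00115741) = 1.53684e-06.
After k=2: 71.0785.
Order-3 term: 1/30240 · (5.28222e-07 − 9.64506e-05) = -3.17204e-09.
After k=3: 71.0785.
Order-4 term: −1/1209600 · (1.37082e-08 − 2.00939e-05) = 1.66007e-11.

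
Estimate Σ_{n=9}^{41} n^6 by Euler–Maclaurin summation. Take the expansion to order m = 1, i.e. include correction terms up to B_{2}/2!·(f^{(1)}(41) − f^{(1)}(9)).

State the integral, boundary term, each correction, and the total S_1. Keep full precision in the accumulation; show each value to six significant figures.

Integral: ∫_9^41 x^6 dx = 2.78214e+10.
Endpoint term: (f(9) + f(41))/2 = (531441 + 4.75010e+09)/2 = 2.37532e+09.
Integral + boundary = 3.01967e+10.
Order-1 term: 1/12 · (6.95137e+08 − 354294) = 5.78986e+07.

S_1 ≈ 3.02546e+10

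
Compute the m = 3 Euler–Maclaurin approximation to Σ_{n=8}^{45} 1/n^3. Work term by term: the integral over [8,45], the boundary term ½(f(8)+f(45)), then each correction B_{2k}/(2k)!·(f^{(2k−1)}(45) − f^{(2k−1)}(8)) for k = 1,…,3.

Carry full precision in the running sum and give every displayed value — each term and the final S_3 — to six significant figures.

Integral: ∫_8^45 1/x^3 dx = 0.00756559.
Boundary: ½(f(8) + f(45)) = ½(0.00195312 + 1.09739e-05) = 0.000982049.
Integral + boundary = 0.00854764.
Order-1 term: 1/12 · (-7.31596e-07 − (-0.000732422)) = 6.09742e-05.
After k=1: 0.00860861.
Order-2 term: −1/720 · (-7.22564e-09 − (-0.000228882)) = -3.17881e-07.
After k=2: 0.00860829.
Order-3 term: 1/30240 · (-1.49865e-10 − (-0.000150204)) = 4.96705e-09.

S_3 ≈ 0.00860830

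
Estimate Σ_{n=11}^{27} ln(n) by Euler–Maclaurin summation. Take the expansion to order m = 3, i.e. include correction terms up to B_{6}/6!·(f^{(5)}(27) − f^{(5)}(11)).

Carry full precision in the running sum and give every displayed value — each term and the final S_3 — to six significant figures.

The integral term ∫_11^27 ln(x) dx = 46.6107.
Endpoint term: (f(11) + f(27))/2 = (2.39790 + 3.29584)/2 = 2.84687.
So far: 49.4576.
Order-1 term: 1/12 · (0.0370370 − 0.0909091) = -0.00448934.
Running total after k=1: 49.4531.
Order-2 term: −1/720 · (0.000101611 − 0.00150263) = 1.94586e-06.
Running total after k=2: 49.4531.
Order-3 term: 1/30240 · (1.67260e-06 − 0.000149021) = -4.87264e-09.

S_3 ≈ 49.4531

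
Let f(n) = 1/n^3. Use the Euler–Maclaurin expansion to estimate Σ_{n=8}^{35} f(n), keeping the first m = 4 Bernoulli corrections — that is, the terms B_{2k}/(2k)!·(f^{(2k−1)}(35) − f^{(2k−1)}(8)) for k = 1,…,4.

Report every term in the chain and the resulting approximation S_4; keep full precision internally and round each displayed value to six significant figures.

S_4 ≈ 0.00845312

∫_8^35 1/x^3 dx evaluates to 0.00740434.
Endpoint term: (f(8) + f(35))/2 = (0.00195312 + 2.33236e-05)/2 = 0.000988224.
Integral + boundary = 0.00839256.
Correction k=1: B_{2}/2! · (f^{(1)}(35) − f^{(1)}(8)) = 1/12 · (-1.99917e-06 − (-0.000732422)) = 6.08686e-05.
Running total after k=1: 0.00845343.
Correction k=2: B_{4}/4! · (f^{(3)}(35) − f^{(3)}(8)) = −1/720 · (-3.26395e-08 − (-0.000228882)) = -3.17846e-07.
Running total after k=2: 0.00845311.
Correction k=3: B_{6}/6! · (f^{(5)}(35) − f^{(5)}(8)) = 1/30240 · (-1.11907e-09 − (-0.000150204)) = 4.96702e-09.
Running total after k=3: 0.00845312.
Correction k=4: B_{8}/8! · (f^{(7)}(35) − f^{(7)}(8)) = −1/1209600 · (-6.57737e-11 − (-0.000168979)) = -1.39698e-10.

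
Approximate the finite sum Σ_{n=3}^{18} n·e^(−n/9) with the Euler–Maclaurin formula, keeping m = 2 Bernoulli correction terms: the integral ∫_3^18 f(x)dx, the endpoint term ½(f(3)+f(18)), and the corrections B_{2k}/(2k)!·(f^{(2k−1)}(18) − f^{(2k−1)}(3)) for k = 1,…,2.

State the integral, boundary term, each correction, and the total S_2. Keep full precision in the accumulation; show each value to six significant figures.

S_2 ≈ 46.7407

Integral: ∫_3^18 x·e^(−x/9) dx = 44.4989.
½[f(3) + f(18)] = ½[2.14959 + 2.43604] = 2.29281.
So far: 46.7917.
Order-1 term: 1/12 · (-0.135335 − 0.477688) = -0.0510852.
Partial sum through k=1: 46.7406.
Order-2 term: −1/720 · (0.00167081 − 0.0235895) = 3.04426e-05.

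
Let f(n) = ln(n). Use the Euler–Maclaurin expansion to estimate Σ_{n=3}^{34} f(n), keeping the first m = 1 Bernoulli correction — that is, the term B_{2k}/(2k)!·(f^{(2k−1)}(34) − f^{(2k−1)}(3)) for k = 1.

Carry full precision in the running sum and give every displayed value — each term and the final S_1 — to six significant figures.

S_1 ≈ 87.8876

∫_3^34 ln(x) dx evaluates to 85.6004.
Endpoint term: (f(3) + f(34))/2 = (1.09861 + 3.52636)/2 = 2.31249.
Running total after boundary: 87.9129.
k=1: B_{2}/(2)! × [f^{(1)}(34) − f^{(1)}(3)] = 1/12 × (0.0294118 − 0.333333) = -0.0253268.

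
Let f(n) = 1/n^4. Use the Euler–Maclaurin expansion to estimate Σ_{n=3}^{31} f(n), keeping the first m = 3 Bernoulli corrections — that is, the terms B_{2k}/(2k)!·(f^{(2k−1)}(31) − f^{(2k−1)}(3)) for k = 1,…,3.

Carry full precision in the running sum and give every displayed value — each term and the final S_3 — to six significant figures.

S_3 ≈ 0.0198147

The integral term ∫_3^31 1/x^4 dx = 0.0123345.
Endpoint term: (f(3) + f(31))/2 = (0.0123457 + 1.08281e-06)/2 = 0.00617338.
Integral + boundary = 0.0185079.
Order-1 term: 1/12 · (-1.39718e-07 − (-0.0164609)) = 0.00137173.
After k=1: 0.0198796.
Order-2 term: −1/720 · (-4.36164e-09 − (-0.0548697)) = -7.62079e-05.
After k=2: 0.0198034.
Order-3 term: 1/30240 · (-2.54164e-10 − (-0.341411)) = 1.12901e-05.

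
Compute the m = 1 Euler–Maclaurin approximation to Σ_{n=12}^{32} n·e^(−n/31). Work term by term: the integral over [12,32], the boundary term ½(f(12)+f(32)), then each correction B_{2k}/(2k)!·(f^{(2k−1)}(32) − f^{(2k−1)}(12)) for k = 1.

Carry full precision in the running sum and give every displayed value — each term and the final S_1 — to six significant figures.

S_1 ≈ 219.217

The integral term ∫_12^32 x·e^(−x/31) dx = 209.479.
½[f(12) + f(32)] = ½[8.14830 + 11.3985] = 9.77338.
Running total after boundary: 219.252.
Correction k=1: B_{2}/2! · (f^{(1)}(32) − f^{(1)}(12)) = 1/12 · (-0.0114904 − 0.416177) = -0.0356389.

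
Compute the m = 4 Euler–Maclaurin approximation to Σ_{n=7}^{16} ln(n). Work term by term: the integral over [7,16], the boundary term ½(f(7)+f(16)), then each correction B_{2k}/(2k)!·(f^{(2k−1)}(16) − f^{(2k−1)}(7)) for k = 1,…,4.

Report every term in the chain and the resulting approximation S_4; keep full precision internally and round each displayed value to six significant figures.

S_4 ≈ 24.0926

Integral: ∫_7^16 ln(x) dx = 21.7400.
Boundary: ½(f(7) + f(16)) = ½(1.94591 + 2.77259) = 2.35925.
So far: 24.0993.
Correction k=1: B_{2}/2! · (f^{(1)}(16) − f^{(1)}(7)) = 1/12 · (0.0625000 − 0.142857) = -0.00669643.
Running total after k=1: 24.0926.
Correction k=2: B_{4}/4! · (f^{(3)}(16) − f^{(3)}(7)) = −1/720 · (0.000488281 − 0.00583090) = 7.42031e-06.
Running total after k=2: 24.0926.
Correction k=3: B_{6}/6! · (f^{(5)}(16) − f^{(5)}(7)) = 1/30240 · (2.28882e-05 − 0.00142798) = -4.64646e-08.
Running total after k=3: 24.0926.
Correction k=4: B_{8}/8! · (f^{(7)}(16) − f^{(7)}(7)) = −1/1209600 · (2.68221e-06 − 0.000874271) = 7.20560e-10.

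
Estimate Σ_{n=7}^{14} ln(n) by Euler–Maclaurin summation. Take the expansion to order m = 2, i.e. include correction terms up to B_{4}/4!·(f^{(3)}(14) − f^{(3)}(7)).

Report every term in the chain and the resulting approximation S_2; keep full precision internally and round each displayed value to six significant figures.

S_2 ≈ 18.6120

∫_7^14 ln(x) dx evaluates to 16.3254.
Endpoint term: (f(7) + f(14))/2 = (1.94591 + 2.63906)/2 = 2.29248.
Integral + boundary = 18.6179.
Correction k=1: B_{2}/2! · (f^{(1)}(14) − f^{(1)}(7)) = 1/12 · (0.0714286 − 0.142857) = -0.00595238.
Partial sum through k=1: 18.6120.
Correction k=2: B_{4}/4! · (f^{(3)}(14) − f^{(3)}(7)) = −1/720 · (0.000728863 − 0.00583090) = 7.08617e-06.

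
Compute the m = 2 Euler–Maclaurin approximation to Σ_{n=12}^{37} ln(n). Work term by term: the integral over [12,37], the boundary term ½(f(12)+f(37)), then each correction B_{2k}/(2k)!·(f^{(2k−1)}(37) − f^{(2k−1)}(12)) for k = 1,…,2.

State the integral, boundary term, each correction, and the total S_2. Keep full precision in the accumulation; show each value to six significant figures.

S_2 ≈ 81.8283

∫_12^37 ln(x) dx evaluates to 78.7851.
Endpoint term: (f(12) + f(37))/2 = (2.48491 + 3.61092)/2 = 3.04791.
So far: 81.8330.
k=1: B_{2}/(2)! × [f^{(1)}(37) − f^{(1)}(12)] = 1/12 × (0.0270270 − 0.0833333) = -0.00469219.
After k=1: 81.8283.
k=2: B_{4}/(4)! × [f^{(3)}(37) − f^{(3)}(12)] = −1/720 × (3.94843e-05 − 0.00115741) = 1.55267e-06.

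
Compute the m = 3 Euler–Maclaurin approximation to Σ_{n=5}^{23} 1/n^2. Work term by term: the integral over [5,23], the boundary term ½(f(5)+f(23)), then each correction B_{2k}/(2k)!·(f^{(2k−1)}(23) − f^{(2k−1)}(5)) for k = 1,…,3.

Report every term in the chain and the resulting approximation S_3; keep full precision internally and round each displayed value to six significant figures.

S_3 ≈ 0.178776

∫_5^23 1/x^2 dx evaluates to 0.156522.
Boundary: ½(f(5) + f(23)) = ½(0.0400000 + 0.00189036) = 0.0209452.
So far: 0.177467.
Order-1 term: 1/12 · (-0.000164379 − (-0.0160000)) = 0.00131964.
Running total after k=1: 0.178787.
Order-2 term: −1/720 · (-3.72883e-06 − (-0.00768000)) = -1.06615e-05.
Running total after k=2: 0.178776.
Order-3 term: 1/30240 · (-2.11465e-07 − (-0.00921600)) = 3.04755e-07.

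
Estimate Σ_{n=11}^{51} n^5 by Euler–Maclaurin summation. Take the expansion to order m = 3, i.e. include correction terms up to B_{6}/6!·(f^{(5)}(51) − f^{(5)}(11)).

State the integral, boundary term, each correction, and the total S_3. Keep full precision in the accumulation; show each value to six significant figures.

∫_11^51 x^5 dx evaluates to 2.93242e+09.
½[f(11) + f(51)] = ½[161051 + 3.45025e+08] = 1.72593e+08.
Integral + boundary = 3.10501e+09.
k=1: B_{2}/(2)! × [f^{(1)}(51) − f^{(1)}(11)] = 1/12 × (3.38260e+07 − 73205.0) = 2.81273e+06.
After k=1: 3.10783e+09.
k=2: B_{4}/(4)! × [f^{(3)}(51) − f^{(3)}(11)] = −1/720 × (156060 − 7260.00) = -206.667.
After k=2: 3.10783e+09.
k=3: B_{6}/(6)! × [f^{(5)}(51) − f^{(5)}(11)] = 1/30240 × (120.000 − 120.000) = 0.00000.

S_3 ≈ 3.10783e+09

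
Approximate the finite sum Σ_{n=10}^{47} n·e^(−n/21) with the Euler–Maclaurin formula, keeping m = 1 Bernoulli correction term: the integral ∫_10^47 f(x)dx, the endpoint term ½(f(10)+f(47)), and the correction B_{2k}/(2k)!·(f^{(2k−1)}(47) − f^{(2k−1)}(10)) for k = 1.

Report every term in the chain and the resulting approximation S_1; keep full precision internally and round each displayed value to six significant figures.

S_1 ≈ 257.627

Integral: ∫_10^47 x·e^(−x/21) dx = 252.053.
½[f(10) + f(47)] = ½[6.21145 + 5.01309] = 5.61227.
So far: 257.665.
Correction k=1: B_{2}/2! · (f^{(1)}(47) − f^{(1)}(10)) = 1/12 · (-0.132057 − 0.325362) = -0.0381182.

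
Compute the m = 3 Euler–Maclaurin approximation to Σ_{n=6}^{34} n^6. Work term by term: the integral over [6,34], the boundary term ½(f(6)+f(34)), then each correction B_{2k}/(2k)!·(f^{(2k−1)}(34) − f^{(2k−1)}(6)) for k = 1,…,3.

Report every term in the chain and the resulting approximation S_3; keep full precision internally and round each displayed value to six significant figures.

∫_6^34 x^6 dx evaluates to 7.50330e+09.
Boundary: ½(f(6) + f(34)) = ½(46656.0 + 1.54480e+09) = 7.72426e+08.
Running total after boundary: 8.27572e+09.
k=1: B_{2}/(2)! × [f^{(1)}(34) − f^{(1)}(6)] = 1/12 × (2.72613e+08 − 46656.0) = 2.27138e+07.
Partial sum through k=1: 8.29844e+09.
k=2: B_{4}/(4)! × [f^{(3)}(34) − f^{(3)}(6)] = −1/720 × (4.71648e+06 − 25920.0) = -6514.67.
Partial sum through k=2: 8.29843e+09.
k=3: B_{6}/(6)! × [f^{(5)}(34) − f^{(5)}(6)] = 1/30240 × (24480.0 − 4320.00) = 0.666667.

S_3 ≈ 8.29843e+09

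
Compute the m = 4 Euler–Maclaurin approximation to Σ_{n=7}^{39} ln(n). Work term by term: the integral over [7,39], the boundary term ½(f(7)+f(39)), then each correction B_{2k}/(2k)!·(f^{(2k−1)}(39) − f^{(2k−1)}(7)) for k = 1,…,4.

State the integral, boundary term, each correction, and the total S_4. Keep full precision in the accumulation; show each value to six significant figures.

S_4 ≈ 100.053

The integral term ∫_7^39 ln(x) dx = 97.2575.
Boundary: ½(f(7) + f(39)) = ½(1.94591 + 3.66356) = 2.80474.
So far: 100.062.
Order-1 term: 1/12 · (0.0256410 − 0.142857) = -0.00976801.
After k=1: 100.053.
Order-2 term: −1/720 · (3.37160e-05 − 0.00583090) = 8.05165e-06.
After k=2: 100.053.
Order-3 term: 1/30240 · (2.66004e-07 − 0.00142798) = -4.72126e-08.
After k=3: 100.053.
Order-4 term: −1/1209600 · (5.24663e-09 − 0.000874271) = 7.22773e-10.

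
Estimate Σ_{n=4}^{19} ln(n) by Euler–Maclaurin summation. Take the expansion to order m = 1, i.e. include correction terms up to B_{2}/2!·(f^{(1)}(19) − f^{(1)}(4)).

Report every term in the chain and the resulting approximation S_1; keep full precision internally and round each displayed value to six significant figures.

The integral term ∫_4^19 ln(x) dx = 35.3992.
Boundary: ½(f(4) + f(19)) = ½(1.38629 + 2.94444) = 2.16537.
So far: 37.5645.
k=1: B_{2}/(2)! × [f^{(1)}(19) − f^{(1)}(4)] = 1/12 × (0.0526316 − 0.250000) = -0.0164474.

S_1 ≈ 37.5481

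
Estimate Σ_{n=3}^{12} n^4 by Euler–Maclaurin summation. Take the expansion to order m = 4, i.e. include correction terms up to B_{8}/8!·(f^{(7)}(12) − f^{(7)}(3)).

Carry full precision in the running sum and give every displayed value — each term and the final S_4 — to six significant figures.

∫_3^12 x^4 dx evaluates to 49717.8.
Boundary: ½(f(3) + f(12)) = ½(81.0000 + 20736.0) = 10408.5.
Running total after boundary: 60126.3.
Correction k=1: B_{2}/2! · (f^{(1)}(12) − f^{(1)}(3)) = 1/12 · (6912.00 − 108.000) = 567.000.
Partial sum through k=1: 60693.3.
Correction k=2: B_{4}/4! · (f^{(3)}(12) − f^{(3)}(3)) = −1/720 · (288.000 − 72.0000) = -0.300000.
Partial sum through k=2: 60693.0.
Correction k=3: B_{6}/6! · (f^{(5)}(12) − f^{(5)}(3)) = 1/30240 · (0.00000 − 0.00000) = 0.00000.
Partial sum through k=3: 60693.0.
Correction k=4: B_{8}/8! · (f^{(7)}(12) − f^{(7)}(3)) = −1/1209600 · (0.00000 − 0.00000) = 0.00000.

S_4 ≈ 60693.0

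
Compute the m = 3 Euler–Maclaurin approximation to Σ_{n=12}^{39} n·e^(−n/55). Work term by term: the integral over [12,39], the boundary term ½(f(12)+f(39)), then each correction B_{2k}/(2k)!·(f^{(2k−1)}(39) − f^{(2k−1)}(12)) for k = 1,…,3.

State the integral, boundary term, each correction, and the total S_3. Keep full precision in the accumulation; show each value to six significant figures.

S_3 ≈ 432.930

Integral: ∫_12^39 x·e^(−x/55) dx = 418.551.
Endpoint term: (f(12) + f(39))/2 = (9.64775 + 19.1916)/2 = 14.4197.
Integral + boundary = 432.971.
Order-1 term: 1/12 · (0.143154 − 0.628566) = -0.0404510.
Running total after k=1: 432.930.
Order-2 term: −1/720 · (0.000372673 − 0.000739347) = 5.09269e-07.
Running total after k=2: 432.930.
Order-3 term: 1/30240 · (2.30751e-07 − 4.20133e-07) = -6.26263e-12.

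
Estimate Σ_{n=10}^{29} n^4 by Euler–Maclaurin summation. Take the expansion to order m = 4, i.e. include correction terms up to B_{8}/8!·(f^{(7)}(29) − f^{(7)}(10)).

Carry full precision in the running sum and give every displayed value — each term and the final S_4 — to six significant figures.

∫_10^29 x^4 dx evaluates to 4.08223e+06.
Boundary: ½(f(10) + f(29)) = ½(10000.0 + 707281) = 358640.
So far: 4.44087e+06.
Correction k=1: B_{2}/2! · (f^{(1)}(29) − f^{(1)}(10)) = 1/12 · (97556.0 − 4000.00) = 7796.33.
Partial sum through k=1: 4.44867e+06.
Correction k=2: B_{4}/4! · (f^{(3)}(29) − f^{(3)}(10)) = −1/720 · (696.000 − 240.000) = -0.633333.
Partial sum through k=2: 4.44867e+06.
Correction k=3: B_{6}/6! · (f^{(5)}(29) − f^{(5)}(10)) = 1/30240 · (0.00000 − 0.00000) = 0.00000.
Partial sum through k=3: 4.44867e+06.
Correction k=4: B_{8}/8! · (f^{(7)}(29) − f^{(7)}(10)) = −1/1209600 · (0.00000 − 0.00000) = 0.00000.

S_4 ≈ 4.44867e+06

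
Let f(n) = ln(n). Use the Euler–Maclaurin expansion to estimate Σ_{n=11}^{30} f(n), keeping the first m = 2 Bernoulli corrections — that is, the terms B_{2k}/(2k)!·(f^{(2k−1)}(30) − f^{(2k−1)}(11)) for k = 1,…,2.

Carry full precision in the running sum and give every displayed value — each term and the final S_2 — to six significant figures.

S_2 ≈ 59.5538

The integral term ∫_11^30 ln(x) dx = 56.6591.
½[f(11) + f(30)] = ½[2.39790 + 3.40120] = 2.89955.
Running total after boundary: 59.5586.
k=1: B_{2}/(2)! × [f^{(1)}(30) − f^{(1)}(11)] = 1/12 × (0.0333333 − 0.0909091) = -0.00479798.
After k=1: 59.5538.
k=2: B_{4}/(4)! × [f^{(3)}(30) − f^{(3)}(11)] = −1/720 × (7.40741e-05 − 0.00150263) = 1.98410e-06.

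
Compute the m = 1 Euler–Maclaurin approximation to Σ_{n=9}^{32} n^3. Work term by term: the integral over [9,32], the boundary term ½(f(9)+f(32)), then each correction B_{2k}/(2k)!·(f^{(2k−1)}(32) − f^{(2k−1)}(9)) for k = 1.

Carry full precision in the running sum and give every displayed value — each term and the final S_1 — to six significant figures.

Integral: ∫_9^32 x^3 dx = 260504.
½[f(9) + f(32)] = ½[729.000 + 32768.0] = 16748.5.
Integral + boundary = 277252.
Order-1 term: 1/12 · (3072.00 − 243.000) = 235.750.

S_1 ≈ 277488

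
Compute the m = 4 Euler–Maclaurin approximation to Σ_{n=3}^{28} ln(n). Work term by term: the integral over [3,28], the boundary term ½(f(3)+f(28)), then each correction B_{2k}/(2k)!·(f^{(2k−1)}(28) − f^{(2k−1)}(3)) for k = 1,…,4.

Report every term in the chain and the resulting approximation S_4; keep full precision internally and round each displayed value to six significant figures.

Integral: ∫_3^28 ln(x) dx = 65.0059.
½[f(3) + f(28)] = ½[1.09861 + 3.33220] = 2.21541.
So far: 67.2213.
k=1: B_{2}/(2)! × [f^{(1)}(28) − f^{(1)}(3)] = 1/12 × (0.0357143 − 0.333333) = -0.0248016.
Running total after k=1: 67.1965.
k=2: B_{4}/(4)! × [f^{(3)}(28) − f^{(3)}(3)] = −1/720 × (9.11079e-05 − 0.0740741) = 0.000102754.
Running total after k=2: 67.1966.
k=3: B_{6}/(6)! × [f^{(5)}(28) − f^{(5)}(3)] = 1/30240 × (1.39451e-06 − 0.0987654) = -3.26601e-06.
Running total after k=3: 67.1966.
k=4: B_{8}/(8)! × [f^{(7)}(28) − f^{(7)}(3)] = −1/1209600 × (5.33613e-08 − 0.329218) = 2.72171e-07.

S_4 ≈ 67.1966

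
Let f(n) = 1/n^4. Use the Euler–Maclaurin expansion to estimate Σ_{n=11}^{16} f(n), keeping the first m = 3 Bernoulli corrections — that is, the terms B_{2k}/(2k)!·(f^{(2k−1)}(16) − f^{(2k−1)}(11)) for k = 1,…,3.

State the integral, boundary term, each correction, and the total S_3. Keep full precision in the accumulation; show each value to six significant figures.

∫_11^16 1/x^4 dx evaluates to 0.000169058.
Boundary: ½(f(11) + f(16)) = ½(6.83013e-05 + 1.52588e-05) = 4.17801e-05.
So far: 0.000210838.
Correction k=1: B_{2}/2! · (f^{(1)}(16) − f^{(1)}(11)) = 1/12 · (-3.81470e-06 − (-2.48369e-05)) = 1.75185e-06.
Running total after k=1: 0.000212590.
Correction k=2: B_{4}/4! · (f^{(3)}(16) − f^{(3)}(11)) = −1/720 · (-4.47035e-07 − (-6.15790e-06)) = -7.93175e-09.
Running total after k=2: 0.000212582.
Correction k=3: B_{6}/6! · (f^{(5)}(16) − f^{(5)}(11)) = 1/30240 · (-9.77889e-08 − (-2.84994e-06)) = 9.10102e-11.

S_3 ≈ 0.000212582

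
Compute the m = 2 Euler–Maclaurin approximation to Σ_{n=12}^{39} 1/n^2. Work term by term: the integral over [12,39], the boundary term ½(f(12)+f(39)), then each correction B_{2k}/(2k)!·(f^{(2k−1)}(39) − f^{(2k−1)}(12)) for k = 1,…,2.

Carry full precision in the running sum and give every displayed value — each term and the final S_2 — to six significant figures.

S_2 ≈ 0.0615868

Integral: ∫_12^39 1/x^2 dx = 0.0576923.
Endpoint term: (f(12) + f(39))/2 = (0.00694444 + 0.000657462)/2 = 0.00380095.
Running total after boundary: 0.0614933.
Order-1 term: 1/12 · (-3.37160e-05 − (-0.00115741)) = 9.36409e-05.
Partial sum through k=1: 0.0615869.
Order-2 term: −1/720 · (-2.66004e-07 − (-9.64506e-05)) = -1.33590e-07.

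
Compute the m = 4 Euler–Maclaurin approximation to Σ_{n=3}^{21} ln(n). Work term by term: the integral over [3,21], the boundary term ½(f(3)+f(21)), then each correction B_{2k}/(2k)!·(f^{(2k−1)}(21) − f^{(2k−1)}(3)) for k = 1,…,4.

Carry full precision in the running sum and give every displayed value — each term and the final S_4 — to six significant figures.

S_4 ≈ 44.6870

The integral term ∫_3^21 ln(x) dx = 42.6391.
Boundary: ½(f(3) + f(21)) = ½(1.09861 + 3.04452) = 2.07157.
So far: 44.7107.
k=1: B_{2}/(2)! × [f^{(1)}(21) − f^{(1)}(3)] = 1/12 × (0.0476190 − 0.333333) = -0.0238095.
Partial sum through k=1: 44.6869.
k=2: B_{4}/(4)! × [f^{(3)}(21) − f^{(3)}(3)] = −1/720 × (0.000215959 − 0.0740741) = 0.000102581.
Partial sum through k=2: 44.6870.
k=3: B_{6}/(6)! × [f^{(5)}(21) − f^{(5)}(3)] = 1/30240 × (5.87645e-06 − 0.0987654) = -3.26586e-06.
Partial sum through k=3: 44.6870.
k=4: B_{8}/(8)! × [f^{(7)}(21) − f^{(7)}(3)] = −1/1209600 × (3.99758e-07 − 0.329218) = 2.72171e-07.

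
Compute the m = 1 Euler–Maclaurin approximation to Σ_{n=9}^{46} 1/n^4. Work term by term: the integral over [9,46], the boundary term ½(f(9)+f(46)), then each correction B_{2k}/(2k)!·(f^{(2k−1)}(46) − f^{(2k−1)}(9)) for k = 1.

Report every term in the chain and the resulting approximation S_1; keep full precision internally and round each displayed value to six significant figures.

The integral term ∫_9^46 1/x^4 dx = 0.000453823.
Boundary: ½(f(9) + f(46)) = ½(0.000152416 + 2.23341e-07) = 7.63196e-05.
So far: 0.000530142.
Correction k=1: B_{2}/2! · (f^{(1)}(46) − f^{(1)}(9)) = 1/12 · (-1.94210e-08 − (-6.77404e-05)) = 5.64341e-06.

S_1 ≈ 0.000535786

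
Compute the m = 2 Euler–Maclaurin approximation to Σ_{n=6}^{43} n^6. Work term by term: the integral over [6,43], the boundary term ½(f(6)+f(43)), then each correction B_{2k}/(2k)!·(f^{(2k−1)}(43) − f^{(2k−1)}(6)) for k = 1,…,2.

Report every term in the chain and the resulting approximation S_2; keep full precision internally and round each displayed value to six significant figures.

Integral: ∫_6^43 x^6 dx = 3.88312e+10.
½[f(6) + f(43)] = ½[46656.0 + 6.32136e+09] = 3.16070e+09.
Running total after boundary: 4.19919e+10.
k=1: B_{2}/(2)! × [f^{(1)}(43) − f^{(1)}(6)] = 1/12 × (8.82051e+08 − 46656.0) = 7.35003e+07.
After k=1: 4.20654e+10.
k=2: B_{4}/(4)! × [f^{(3)}(43) − f^{(3)}(6)] = −1/720 × (9.54084e+06 − 25920.0) = -13215.2.

S_2 ≈ 4.20654e+10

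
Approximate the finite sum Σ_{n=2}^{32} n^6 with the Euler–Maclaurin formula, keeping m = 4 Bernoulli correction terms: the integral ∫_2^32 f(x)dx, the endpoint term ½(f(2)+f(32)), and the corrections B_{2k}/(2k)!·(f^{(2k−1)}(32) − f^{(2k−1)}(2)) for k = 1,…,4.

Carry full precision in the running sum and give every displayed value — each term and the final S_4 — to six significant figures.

S_4 ≈ 5.46218e+09

Integral: ∫_2^32 x^6 dx = 4.90853e+09.
Endpoint term: (f(2) + f(32))/2 = (64.0000 + 1.07374e+09)/2 = 5.36871e+08.
Integral + boundary = 5.44540e+09.
Correction k=1: B_{2}/2! · (f^{(1)}(32) − f^{(1)}(2)) = 1/12 · (2.01327e+08 − 192.000) = 1.67772e+07.
After k=1: 5.46218e+09.
Correction k=2: B_{4}/4! · (f^{(3)}(32) − f^{(3)}(2)) = −1/720 · (3.93216e+06 − 960.000) = -5460.00.
After k=2: 5.46218e+09.
Correction k=3: B_{6}/6! · (f^{(5)}(32) − f^{(5)}(2)) = 1/30240 · (23040.0 − 1440.00) = 0.714286.
After k=3: 5.46218e+09.
Correction k=4: B_{8}/8! · (f^{(7)}(32) − f^{(7)}(2)) = −1/1209600 · (0.00000 − 0.00000) = 0.00000.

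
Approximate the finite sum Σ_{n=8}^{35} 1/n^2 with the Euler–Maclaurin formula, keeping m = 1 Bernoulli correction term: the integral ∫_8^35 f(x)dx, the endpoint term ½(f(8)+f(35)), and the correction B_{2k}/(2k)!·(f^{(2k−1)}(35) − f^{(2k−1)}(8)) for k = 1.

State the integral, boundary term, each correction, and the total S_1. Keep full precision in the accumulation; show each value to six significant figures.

S_1 ≈ 0.104971

∫_8^35 1/x^2 dx evaluates to 0.0964286.
Endpoint term: (f(8) + f(35))/2 = (0.0156250 + 0.000816327)/2 = 0.00822066.
Running total after boundary: 0.104649.
Order-1 term: 1/12 · (-4.66472e-05 − (-0.00390625)) = 0.000321634.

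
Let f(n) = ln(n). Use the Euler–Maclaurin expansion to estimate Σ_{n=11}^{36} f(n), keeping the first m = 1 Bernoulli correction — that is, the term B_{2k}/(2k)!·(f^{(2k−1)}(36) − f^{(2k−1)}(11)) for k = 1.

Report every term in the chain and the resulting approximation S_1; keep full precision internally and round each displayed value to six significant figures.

The integral term ∫_11^36 ln(x) dx = 77.6298.
Boundary: ½(f(11) + f(36)) = ½(2.39790 + 3.58352) = 2.99071.
Running total after boundary: 80.6205.
Correction k=1: B_{2}/2! · (f^{(1)}(36) − f^{(1)}(11)) = 1/12 · (0.0277778 − 0.0909091) = -0.00526094.

S_1 ≈ 80.6153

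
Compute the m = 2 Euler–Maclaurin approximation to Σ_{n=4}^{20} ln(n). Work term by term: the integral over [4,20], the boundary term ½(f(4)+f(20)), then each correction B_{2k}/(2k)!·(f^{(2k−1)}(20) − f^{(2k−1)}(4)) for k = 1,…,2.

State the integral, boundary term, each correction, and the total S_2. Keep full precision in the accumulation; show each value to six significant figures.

S_2 ≈ 40.5439

Integral: ∫_4^20 ln(x) dx = 38.3695.
½[f(4) + f(20)] = ½[1.38629 + 2.99573] = 2.19101.
Running total after boundary: 40.5605.
Correction k=1: B_{2}/2! · (f^{(1)}(20) − f^{(1)}(4)) = 1/12 · (0.0500000 − 0.250000) = -0.0166667.
Running total after k=1: 40.5438.
Correction k=2: B_{4}/4! · (f^{(3)}(20) − f^{(3)}(4)) = −1/720 · (0.000250000 − 0.0312500) = 4.30556e-05.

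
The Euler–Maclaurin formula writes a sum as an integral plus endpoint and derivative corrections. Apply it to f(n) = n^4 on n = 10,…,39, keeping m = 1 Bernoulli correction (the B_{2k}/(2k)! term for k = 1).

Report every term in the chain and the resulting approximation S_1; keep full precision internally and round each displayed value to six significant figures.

S_1 ≈ 1.92060e+07

Integral: ∫_10^39 x^4 dx = 1.80248e+07.
½[f(10) + f(39)] = ½[10000.0 + 2.31344e+06] = 1.16172e+06.
Integral + boundary = 1.91866e+07.
Order-1 term: 1/12 · (237276 − 4000.00) = 19439.7.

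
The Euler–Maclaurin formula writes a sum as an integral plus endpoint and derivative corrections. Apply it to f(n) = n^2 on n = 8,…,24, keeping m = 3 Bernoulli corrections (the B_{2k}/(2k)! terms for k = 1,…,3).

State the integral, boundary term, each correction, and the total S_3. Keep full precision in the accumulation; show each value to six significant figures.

S_3 ≈ 4760.00

Integral: ∫_8^24 x^2 dx = 4437.33.
Boundary: ½(f(8) + f(24)) = ½(64.0000 + 576.000) = 320.000.
Running total after boundary: 4757.33.
Order-1 term: 1/12 · (48.0000 − 16.0000) = 2.66667.
After k=1: 4760.00.
Order-2 term: −1/720 · (0.00000 − 0.00000) = 0.00000.
After k=2: 4760.00.
Order-3 term: 1/30240 · (0.00000 − 0.00000) = 0.00000.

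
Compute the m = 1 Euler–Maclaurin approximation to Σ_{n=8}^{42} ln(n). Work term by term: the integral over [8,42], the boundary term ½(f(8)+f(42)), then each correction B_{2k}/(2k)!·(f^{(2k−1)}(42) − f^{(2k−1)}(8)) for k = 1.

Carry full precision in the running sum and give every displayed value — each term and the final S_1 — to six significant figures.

The integral term ∫_8^42 ln(x) dx = 106.347.
½[f(8) + f(42)] = ½[2.07944 + 3.73767] = 2.90856.
Integral + boundary = 109.255.
k=1: B_{2}/(2)! × [f^{(1)}(42) − f^{(1)}(8)] = 1/12 × (0.0238095 − 0.125000) = -0.00843254.

S_1 ≈ 109.247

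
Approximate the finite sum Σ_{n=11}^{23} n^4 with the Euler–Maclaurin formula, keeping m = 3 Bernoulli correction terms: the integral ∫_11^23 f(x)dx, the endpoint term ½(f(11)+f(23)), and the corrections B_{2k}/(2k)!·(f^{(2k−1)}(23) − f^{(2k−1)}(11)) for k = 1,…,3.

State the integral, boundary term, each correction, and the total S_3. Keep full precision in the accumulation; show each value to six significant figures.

∫_11^23 x^4 dx evaluates to 1.25506e+06.
Boundary: ½(f(11) + f(23)) = ½(14641.0 + 279841) = 147241.
Running total after boundary: 1.40230e+06.
Order-1 term: 1/12 · (48668.0 − 5324.00) = 3612.00.
Running total after k=1: 1.40591e+06.
Order-2 term: −1/720 · (552.000 − 264.000) = -0.400000.
Running total after k=2: 1.40591e+06.
Order-3 term: 1/30240 · (0.00000 − 0.00000) = 0.00000.

S_3 ≈ 1.40591e+06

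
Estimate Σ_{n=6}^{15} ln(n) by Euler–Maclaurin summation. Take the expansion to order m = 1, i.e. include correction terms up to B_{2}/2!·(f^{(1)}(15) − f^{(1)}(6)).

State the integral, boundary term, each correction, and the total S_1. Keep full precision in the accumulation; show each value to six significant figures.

The integral term ∫_6^15 ln(x) dx = 20.8702.
Endpoint term: (f(6) + f(15))/2 = (1.79176 + 2.70805)/2 = 2.24990.
Running total after boundary: 23.1201.
Correction k=1: B_{2}/2! · (f^{(1)}(15) − f^{(1)}(6)) = 1/12 · (0.0666667 − 0.166667) = -0.00833333.

S_1 ≈ 23.1118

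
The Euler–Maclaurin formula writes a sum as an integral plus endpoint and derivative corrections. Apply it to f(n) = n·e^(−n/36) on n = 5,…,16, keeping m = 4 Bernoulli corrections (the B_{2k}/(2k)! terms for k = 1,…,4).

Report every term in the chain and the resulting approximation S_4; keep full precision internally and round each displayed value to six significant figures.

S_4 ≈ 91.5821

The integral term ∫_5^16 x·e^(−x/36) dx = 84.3096.
Boundary: ½(f(5) + f(16)) = ½(4.35162 + 10.2589) = 7.30525.
Integral + boundary = 91.6149.
Order-1 term: 1/12 · (0.356211 − 0.749446) = -0.0327696.
Partial sum through k=1: 91.5821.
Order-2 term: −1/720 · (0.00126433 − 0.00192137) = 9.12555e-07.
Partial sum through k=2: 91.5821.
Order-3 term: 1/30240 · (1.73905e-06 − 2.51888e-06) = -2.57880e-11.
Partial sum through k=3: 91.5821.
Order-4 term: −1/1209600 · (1.93097e-09 − 2.74322e-09) = 6.71507e-16.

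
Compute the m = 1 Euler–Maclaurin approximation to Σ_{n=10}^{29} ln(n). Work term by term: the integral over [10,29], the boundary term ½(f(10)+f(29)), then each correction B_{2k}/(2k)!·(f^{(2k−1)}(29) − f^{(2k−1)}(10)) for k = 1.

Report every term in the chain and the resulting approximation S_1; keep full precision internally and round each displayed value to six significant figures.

S_1 ≈ 58.4552

The integral term ∫_10^29 ln(x) dx = 55.6257.
Endpoint term: (f(10) + f(29))/2 = (2.30259 + 3.36730)/2 = 2.83494.
Running total after boundary: 58.4607.
Correction k=1: B_{2}/2! · (f^{(1)}(29) − f^{(1)}(10)) = 1/12 · (0.0344828 − 0.100000) = -0.00545977.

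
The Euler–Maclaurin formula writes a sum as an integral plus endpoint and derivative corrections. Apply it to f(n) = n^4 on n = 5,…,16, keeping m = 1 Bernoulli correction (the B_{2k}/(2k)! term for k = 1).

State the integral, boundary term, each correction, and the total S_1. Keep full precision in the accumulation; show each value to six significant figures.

S_1 ≈ 243494

∫_5^16 x^4 dx evaluates to 209090.
Boundary: ½(f(5) + f(16)) = ½(625.000 + 65536.0) = 33080.5.
Integral + boundary = 242171.
k=1: B_{2}/(2)! × [f^{(1)}(16) − f^{(1)}(5)] = 1/12 × (16384.0 − 500.000) = 1323.67.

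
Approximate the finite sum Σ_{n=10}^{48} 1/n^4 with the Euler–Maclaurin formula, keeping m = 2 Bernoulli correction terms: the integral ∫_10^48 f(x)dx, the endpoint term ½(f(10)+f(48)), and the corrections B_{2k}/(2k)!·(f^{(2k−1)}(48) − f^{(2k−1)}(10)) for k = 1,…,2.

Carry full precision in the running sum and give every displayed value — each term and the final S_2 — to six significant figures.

S_2 ≈ 0.000383729

The integral term ∫_10^48 1/x^4 dx = 0.000330319.
Endpoint term: (f(10) + f(48))/2 = (0.000100000 + 1.88380e-07)/2 = 5.00942e-05.
Running total after boundary: 0.000380413.
k=1: B_{2}/(2)! × [f^{(1)}(48) − f^{(1)}(10)] = 1/12 × (-1.56983e-08 − (-4.00000e-05)) = 3.33203e-06.
After k=1: 0.000383745.
k=2: B_{4}/(4)! × [f^{(3)}(48) − f^{(3)}(10)] = −1/720 × (-2.04406e-10 − (-1.20000e-05)) = -1.66664e-08.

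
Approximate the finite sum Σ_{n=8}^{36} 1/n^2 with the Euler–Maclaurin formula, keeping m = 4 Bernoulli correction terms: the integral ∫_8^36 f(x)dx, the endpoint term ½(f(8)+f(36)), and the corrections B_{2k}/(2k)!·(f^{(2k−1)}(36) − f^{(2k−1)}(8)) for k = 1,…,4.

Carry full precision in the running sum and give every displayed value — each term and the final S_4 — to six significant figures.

S_4 ≈ 0.105741

Integral: ∫_8^36 1/x^2 dx = 0.0972222.
Boundary: ½(f(8) + f(36)) = ½(0.0156250 + 0.000771605) = 0.00819830.
So far: 0.105421.
k=1: B_{2}/(2)! × [f^{(1)}(36) − f^{(1)}(8)] = 1/12 × (-4.28669e-05 − (-0.00390625)) = 0.000321949.
Running total after k=1: 0.105742.
k=2: B_{4}/(4)! × [f^{(3)}(36) − f^{(3)}(8)] = −1/720 × (-3.96916e-07 − (-0.000732422)) = -1.01670e-06.
Running total after k=2: 0.105741.
k=3: B_{6}/(6)! × [f^{(5)}(36) − f^{(5)}(8)] = 1/30240 × (-9.18787e-09 − (-0.000343323)) = 1.13530e-08.
Running total after k=3: 0.105741.
k=4: B_{8}/(8)! × [f^{(7)}(36) − f^{(7)}(8)] = −1/1209600 × (-3.97007e-10 − (-0.000300407)) = -2.48352e-10.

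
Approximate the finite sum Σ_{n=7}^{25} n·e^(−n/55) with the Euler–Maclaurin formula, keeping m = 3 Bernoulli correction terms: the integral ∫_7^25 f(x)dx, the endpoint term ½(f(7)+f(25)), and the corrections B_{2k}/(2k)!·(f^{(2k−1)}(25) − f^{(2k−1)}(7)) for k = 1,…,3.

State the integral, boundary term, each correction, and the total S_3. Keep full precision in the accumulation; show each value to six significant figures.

S_3 ≈ 220.623

Integral: ∫_7^25 x·e^(−x/55) dx = 209.643.
Endpoint term: (f(7) + f(25))/2 = (6.16345 + 15.8684)/2 = 11.0159.
Integral + boundary = 220.659.
Correction k=1: B_{2}/2! · (f^{(1)}(25) − f^{(1)}(7)) = 1/12 · (0.346220 − 0.768431) = -0.0351842.
Running total after k=1: 220.623.
Correction k=2: B_{4}/4! · (f^{(3)}(25) − f^{(3)}(7)) = −1/720 · (0.000534113 − 0.000836171) = 4.19525e-07.
Running total after k=2: 220.623.
Correction k=3: B_{6}/6! · (f^{(5)}(25) − f^{(5)}(7)) = 1/30240 · (3.15297e-07 − 4.68865e-07) = -5.07829e-12.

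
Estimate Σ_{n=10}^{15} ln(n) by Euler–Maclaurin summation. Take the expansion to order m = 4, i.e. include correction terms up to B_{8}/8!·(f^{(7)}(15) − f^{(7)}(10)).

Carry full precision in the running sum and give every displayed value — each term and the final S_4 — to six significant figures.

Integral: ∫_10^15 ln(x) dx = 12.5949.
Boundary: ½(f(10) + f(15)) = ½(2.30259 + 2.70805) = 2.50532.
Integral + boundary = 15.1002.
Order-1 term: 1/12 · (0.0666667 − 0.100000) = -0.00277778.
Running total after k=1: 15.0974.
Order-2 term: −1/720 · (0.000592593 − 0.00200000) = 1.95473e-06.
Running total after k=2: 15.0974.
Order-3 term: 1/30240 · (3.16049e-05 − 0.000240000) = -6.89137e-09.
Running total after k=3: 15.0974.
Order-4 term: −1/1209600 · (4.21399e-06 − 7.20000e-05) = 5.60400e-11.

S_4 ≈ 15.0974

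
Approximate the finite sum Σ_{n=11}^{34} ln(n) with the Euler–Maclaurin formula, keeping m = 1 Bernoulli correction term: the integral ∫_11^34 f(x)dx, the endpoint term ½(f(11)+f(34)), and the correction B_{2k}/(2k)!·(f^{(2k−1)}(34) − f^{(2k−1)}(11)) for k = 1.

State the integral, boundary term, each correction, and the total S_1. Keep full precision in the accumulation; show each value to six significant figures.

S_1 ≈ 73.4764

Integral: ∫_11^34 ln(x) dx = 70.5194.
½[f(11) + f(34)] = ½[2.39790 + 3.52636] = 2.96213.
Integral + boundary = 73.4815.
Order-1 term: 1/12 · (0.0294118 − 0.0909091) = -0.00512478.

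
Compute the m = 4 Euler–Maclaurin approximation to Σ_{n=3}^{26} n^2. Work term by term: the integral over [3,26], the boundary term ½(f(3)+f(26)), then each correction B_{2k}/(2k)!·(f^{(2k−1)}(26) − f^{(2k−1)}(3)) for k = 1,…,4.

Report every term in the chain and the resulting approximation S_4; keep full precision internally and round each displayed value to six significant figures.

S_4 ≈ 6196.00

∫_3^26 x^2 dx evaluates to 5849.67.
Endpoint term: (f(3) + f(26))/2 = (9.00000 + 676.000)/2 = 342.500.
So far: 6192.17.
Order-1 term: 1/12 · (52.0000 − 6.00000) = 3.83333.
After k=1: 6196.00.
Order-2 term: −1/720 · (0.00000 − 0.00000) = 0.00000.
After k=2: 6196.00.
Order-3 term: 1/30240 · (0.00000 − 0.00000) = 0.00000.
After k=3: 6196.00.
Order-4 term: −1/1209600 · (0.00000 − 0.00000) = 0.00000.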